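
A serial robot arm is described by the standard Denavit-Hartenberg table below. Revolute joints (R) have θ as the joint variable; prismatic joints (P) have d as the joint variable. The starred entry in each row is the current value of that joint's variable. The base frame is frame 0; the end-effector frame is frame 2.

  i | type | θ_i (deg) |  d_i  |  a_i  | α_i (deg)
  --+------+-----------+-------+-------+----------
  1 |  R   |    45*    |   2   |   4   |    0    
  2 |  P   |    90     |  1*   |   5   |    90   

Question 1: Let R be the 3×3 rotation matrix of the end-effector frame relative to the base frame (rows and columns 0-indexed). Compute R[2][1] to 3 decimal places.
1.000

End-effector y-axis (col 1 of R) = (-0.0000,-0.0000,1.0000)
R[2][1] = 1.0000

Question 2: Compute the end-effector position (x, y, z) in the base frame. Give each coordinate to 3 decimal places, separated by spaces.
-0.707 6.364 3.000

after link 1: o_1 = (2.8284, 2.8284, 2.0000)
after link 2: o_2 = (-0.7071, 6.3640, 3.0000)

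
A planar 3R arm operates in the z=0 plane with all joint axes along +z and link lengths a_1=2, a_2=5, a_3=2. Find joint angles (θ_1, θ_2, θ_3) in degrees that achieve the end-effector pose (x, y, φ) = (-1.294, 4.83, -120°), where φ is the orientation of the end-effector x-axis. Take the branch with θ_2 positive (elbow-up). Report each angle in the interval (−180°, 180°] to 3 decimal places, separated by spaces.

60.014 44.981 135.006

wrist centre = target − a_3·(cos φ, sin φ) = (-0.2940, 6.5621)
cos θ_2 = (43.1469−2²−5²)/(2·2·5) = 0.7073; θ_2 = 44.9805° (elbow-up)
β = atan2(6.5621,-0.2940) = 92.5653°; ψ = atan2(3.5343,5.5367) = 32.5518°
θ_1 = β − ψ = 60.0135°
θ_3 = φ − θ_1 − θ_2 = 135.0060° (wrapped to (-180°,180°])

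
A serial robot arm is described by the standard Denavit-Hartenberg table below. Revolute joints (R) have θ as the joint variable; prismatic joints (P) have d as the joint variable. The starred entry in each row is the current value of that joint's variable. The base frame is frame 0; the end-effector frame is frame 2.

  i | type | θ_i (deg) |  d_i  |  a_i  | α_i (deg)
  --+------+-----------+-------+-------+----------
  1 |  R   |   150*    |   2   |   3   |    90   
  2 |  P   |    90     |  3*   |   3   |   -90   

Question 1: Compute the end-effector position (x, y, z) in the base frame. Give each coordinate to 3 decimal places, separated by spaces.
-1.098 4.098 5.000

after link 1: o_1 = (-2.5981, 1.5000, 2.0000)
after link 2: o_2 = (-1.0981, 4.0981, 5.0000)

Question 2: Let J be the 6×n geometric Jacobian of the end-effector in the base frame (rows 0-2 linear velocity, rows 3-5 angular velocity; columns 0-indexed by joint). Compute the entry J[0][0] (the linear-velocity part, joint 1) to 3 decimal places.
axis z_0 = ẑ; lever o_n−o_0 = (-1.0981,4.0981,5.0000)
cross product → J_v[:, 0] = (-4.0981,-1.0981,0.0000)
J_ω[:, 0] = z_0
entry J[0][0] = -4.0981

-4.098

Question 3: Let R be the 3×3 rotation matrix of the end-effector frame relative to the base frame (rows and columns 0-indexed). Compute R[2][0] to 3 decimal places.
End-effector x-axis (col 0 of R) = (-0.0000,-0.0000,1.0000)
R[2][0] = 1.0000

1.000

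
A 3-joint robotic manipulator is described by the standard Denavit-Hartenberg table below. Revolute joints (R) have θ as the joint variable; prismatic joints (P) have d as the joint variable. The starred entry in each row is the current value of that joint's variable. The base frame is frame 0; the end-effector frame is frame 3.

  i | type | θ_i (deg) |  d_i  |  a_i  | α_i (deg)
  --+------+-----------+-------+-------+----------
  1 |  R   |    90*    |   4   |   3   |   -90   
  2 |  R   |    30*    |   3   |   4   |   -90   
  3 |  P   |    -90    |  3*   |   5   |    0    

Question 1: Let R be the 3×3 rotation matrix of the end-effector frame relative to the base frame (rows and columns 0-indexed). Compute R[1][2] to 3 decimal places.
-0.500

End-effector z-axis (col 2 of R) = (-0.0000,-0.5000,-0.8660)
R[1][2] = -0.5000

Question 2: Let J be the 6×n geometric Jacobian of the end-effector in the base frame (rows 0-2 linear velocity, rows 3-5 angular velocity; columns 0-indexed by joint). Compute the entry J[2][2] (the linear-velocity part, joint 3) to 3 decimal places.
-0.866

prismatic axis z_2 = (-0.0000,-0.5000,-0.8660)
J_v[:, 2] = z_2; J_ω[:, 2] = (0,0,0)
entry J[2][2] = -0.8660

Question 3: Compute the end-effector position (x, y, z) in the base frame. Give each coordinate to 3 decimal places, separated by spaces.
after link 1: o_1 = (0.0000, 3.0000, 4.0000)
after link 2: o_2 = (-3.0000, 6.4641, 2.0000)
after link 3: o_3 = (-8.0000, 4.9641, -0.5981)

-8.000 4.964 -0.598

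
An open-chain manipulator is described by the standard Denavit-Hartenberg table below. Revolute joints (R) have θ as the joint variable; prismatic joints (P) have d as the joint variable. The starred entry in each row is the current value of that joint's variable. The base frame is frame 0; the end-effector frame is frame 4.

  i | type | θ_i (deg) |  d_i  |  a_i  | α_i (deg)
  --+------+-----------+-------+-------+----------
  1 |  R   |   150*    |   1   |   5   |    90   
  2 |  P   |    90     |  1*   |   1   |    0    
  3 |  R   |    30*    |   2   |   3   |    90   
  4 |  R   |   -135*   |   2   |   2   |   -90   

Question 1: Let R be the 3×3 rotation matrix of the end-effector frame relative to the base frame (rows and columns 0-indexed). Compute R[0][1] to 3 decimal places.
0.750

End-effector y-axis (col 1 of R) = (0.7500,-0.4330,-0.5000)
R[0][1] = 0.7500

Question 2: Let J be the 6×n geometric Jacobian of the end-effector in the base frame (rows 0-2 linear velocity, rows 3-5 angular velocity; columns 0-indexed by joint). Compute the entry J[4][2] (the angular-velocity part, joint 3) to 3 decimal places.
axis z_2 = (0.5000,0.8660,0.0000); lever o_n−o_2 = (-0.5204,0.9769,2.3733)
cross product → J_v[:, 2] = (2.0554,-1.1867,0.9392)
J_ω[:, 2] = z_2
entry J[4][2] = 0.8660

0.866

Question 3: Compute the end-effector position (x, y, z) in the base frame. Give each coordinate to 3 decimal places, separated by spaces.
after link 1: o_1 = (-4.3301, 2.5000, 1.0000)
after link 2: o_2 = (-3.8301, 3.3660, 2.0000)
after link 3: o_3 = (-1.5311, 4.3481, 4.5981)
after link 4: o_4 = (-4.3506, 4.3429, 4.3733)

-4.351 4.343 4.373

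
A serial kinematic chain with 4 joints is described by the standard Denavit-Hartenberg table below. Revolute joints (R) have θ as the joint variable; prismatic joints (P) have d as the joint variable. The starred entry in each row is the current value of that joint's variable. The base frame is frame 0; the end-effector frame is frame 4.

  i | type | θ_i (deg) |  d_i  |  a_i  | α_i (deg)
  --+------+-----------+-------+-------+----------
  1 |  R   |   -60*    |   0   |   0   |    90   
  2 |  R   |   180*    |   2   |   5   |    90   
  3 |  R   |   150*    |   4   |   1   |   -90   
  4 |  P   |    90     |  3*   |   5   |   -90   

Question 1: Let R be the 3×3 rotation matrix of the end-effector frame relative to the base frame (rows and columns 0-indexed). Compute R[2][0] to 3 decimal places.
End-effector x-axis (col 0 of R) = (-0.0000,0.0000,-1.0000)
R[2][0] = -1.0000

-1.000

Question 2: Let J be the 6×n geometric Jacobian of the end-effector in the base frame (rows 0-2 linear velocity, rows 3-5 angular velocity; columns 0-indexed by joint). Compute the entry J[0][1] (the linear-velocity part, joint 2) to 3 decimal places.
0.500

axis z_1 = (-0.8660,-0.5000,0.0000); lever o_n−o_1 = (-1.2321,2.3301,-1.0000)
cross product → J_v[:, 1] = (0.5000,-0.8660,-2.6340)
J_ω[:, 1] = z_1
entry J[0][1] = 0.5000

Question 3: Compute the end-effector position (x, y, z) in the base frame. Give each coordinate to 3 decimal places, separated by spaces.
after link 1: o_1 = (0.0000, 0.0000, 0.0000)
after link 2: o_2 = (-4.2321, 3.3301, 0.0000)
after link 3: o_3 = (-4.2321, 2.3301, 4.0000)
after link 4: o_4 = (-1.2321, 2.3301, -1.0000)

-1.232 2.330 -1.000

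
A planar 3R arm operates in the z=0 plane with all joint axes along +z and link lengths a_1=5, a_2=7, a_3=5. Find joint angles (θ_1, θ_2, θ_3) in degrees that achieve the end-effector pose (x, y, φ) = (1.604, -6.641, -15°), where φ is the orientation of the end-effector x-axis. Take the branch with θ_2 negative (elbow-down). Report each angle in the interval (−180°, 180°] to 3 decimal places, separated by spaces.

-44.995 -120.006 150.000

wrist centre = target − a_3·(cos φ, sin φ) = (-3.2256, -5.3469)
cos θ_2 = (38.9941−5²−7²)/(2·5·7) = -0.5001; θ_2 = -120.0056° (elbow-down)
β = atan2(-5.3469,-3.2256) = -121.1013°; ψ = atan2(-6.0618,1.4994) = -76.1066°
θ_1 = β − ψ = -44.9947°
θ_3 = φ − θ_1 − θ_2 = 150.0003° (wrapped to (-180°,180°])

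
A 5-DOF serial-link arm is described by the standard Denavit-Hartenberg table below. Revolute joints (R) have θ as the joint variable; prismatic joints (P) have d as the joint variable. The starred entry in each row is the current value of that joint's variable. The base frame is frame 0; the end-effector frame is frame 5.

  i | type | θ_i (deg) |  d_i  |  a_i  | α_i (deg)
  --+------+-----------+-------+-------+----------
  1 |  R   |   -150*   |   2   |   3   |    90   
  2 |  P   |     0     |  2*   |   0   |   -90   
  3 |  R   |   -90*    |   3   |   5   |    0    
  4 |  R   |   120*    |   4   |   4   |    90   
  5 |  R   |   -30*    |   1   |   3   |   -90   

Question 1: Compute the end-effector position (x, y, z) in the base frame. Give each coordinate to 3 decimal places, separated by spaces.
-10.263 -0.652 7.500

after link 1: o_1 = (-2.5981, -1.5000, 2.0000)
after link 2: o_2 = (-3.5981, 0.2321, 2.0000)
after link 3: o_3 = (-6.0981, 4.5622, 5.0000)
after link 4: o_4 = (-8.0981, 1.0981, 9.0000)
after link 5: o_5 = (-10.2631, -0.6519, 7.5000)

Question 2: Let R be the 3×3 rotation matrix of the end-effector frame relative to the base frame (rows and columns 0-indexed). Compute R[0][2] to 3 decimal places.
-0.250

End-effector z-axis (col 2 of R) = (-0.2500,-0.4330,0.8660)
R[0][2] = -0.2500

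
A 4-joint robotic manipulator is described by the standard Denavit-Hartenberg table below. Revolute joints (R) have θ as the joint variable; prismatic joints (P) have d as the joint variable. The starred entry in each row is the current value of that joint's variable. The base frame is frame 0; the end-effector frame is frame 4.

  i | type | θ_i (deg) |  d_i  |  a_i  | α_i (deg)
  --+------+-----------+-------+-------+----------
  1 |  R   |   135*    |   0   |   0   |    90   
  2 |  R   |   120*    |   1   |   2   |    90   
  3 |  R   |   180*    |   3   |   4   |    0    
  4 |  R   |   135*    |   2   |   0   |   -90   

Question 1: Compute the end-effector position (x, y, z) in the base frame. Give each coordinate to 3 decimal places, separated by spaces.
after link 1: o_1 = (0.0000, 0.0000, 0.0000)
after link 2: o_2 = (1.4142, 0.0000, 1.7321)
after link 3: o_3 = (-1.8371, 3.2513, -0.2321)
after link 4: o_4 = (-3.0619, 4.4761, 0.7679)

-3.062 4.476 0.768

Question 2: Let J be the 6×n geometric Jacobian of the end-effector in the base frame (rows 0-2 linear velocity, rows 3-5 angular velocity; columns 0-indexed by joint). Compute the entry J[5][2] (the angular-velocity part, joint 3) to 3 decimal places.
axis z_2 = (-0.6124,0.6124,0.5000); lever o_n−o_2 = (-4.4761,4.4761,-0.9641)
cross product → J_v[:, 2] = (-2.8284,-2.8284,-0.0000)
J_ω[:, 2] = z_2
entry J[5][2] = 0.5000

0.500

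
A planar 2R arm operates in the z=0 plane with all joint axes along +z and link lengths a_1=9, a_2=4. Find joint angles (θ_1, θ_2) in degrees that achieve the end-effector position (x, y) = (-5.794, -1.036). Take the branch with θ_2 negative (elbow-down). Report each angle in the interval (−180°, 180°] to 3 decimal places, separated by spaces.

cos θ_2 = (34.6437−9²−4²)/(2·9·4) = -0.8661; θ_2 = -150.0039° (elbow-down)
β = atan2(-1.0360,-5.7940) = -169.8623°; ψ = atan2(-1.9998,5.5358) = -19.8620°
θ_1 = β − ψ = -150.0003°

-150.000 -150.004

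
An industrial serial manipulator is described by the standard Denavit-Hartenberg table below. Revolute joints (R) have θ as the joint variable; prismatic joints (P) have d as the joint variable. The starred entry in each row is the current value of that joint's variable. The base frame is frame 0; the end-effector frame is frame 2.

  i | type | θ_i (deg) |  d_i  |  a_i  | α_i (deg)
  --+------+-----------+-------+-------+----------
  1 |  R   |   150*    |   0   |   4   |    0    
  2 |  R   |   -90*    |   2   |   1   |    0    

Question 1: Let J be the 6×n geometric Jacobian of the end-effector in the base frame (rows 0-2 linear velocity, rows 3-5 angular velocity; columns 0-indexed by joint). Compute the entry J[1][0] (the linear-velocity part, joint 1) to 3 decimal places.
axis z_0 = ẑ; lever o_n−o_0 = (-2.9641,2.8660,2.0000)
cross product → J_v[:, 0] = (-2.8660,-2.9641,0.0000)
J_ω[:, 0] = z_0
entry J[1][0] = -2.9641

-2.964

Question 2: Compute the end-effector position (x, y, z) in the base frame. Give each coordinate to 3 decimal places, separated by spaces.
-2.964 2.866 2.000

after link 1: o_1 = (-3.4641, 2.0000, 0.0000)
after link 2: o_2 = (-2.9641, 2.8660, 2.0000)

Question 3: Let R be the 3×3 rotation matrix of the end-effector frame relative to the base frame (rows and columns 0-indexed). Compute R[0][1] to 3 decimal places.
End-effector y-axis (col 1 of R) = (-0.8660,0.5000,0.0000)
R[0][1] = -0.8660

-0.866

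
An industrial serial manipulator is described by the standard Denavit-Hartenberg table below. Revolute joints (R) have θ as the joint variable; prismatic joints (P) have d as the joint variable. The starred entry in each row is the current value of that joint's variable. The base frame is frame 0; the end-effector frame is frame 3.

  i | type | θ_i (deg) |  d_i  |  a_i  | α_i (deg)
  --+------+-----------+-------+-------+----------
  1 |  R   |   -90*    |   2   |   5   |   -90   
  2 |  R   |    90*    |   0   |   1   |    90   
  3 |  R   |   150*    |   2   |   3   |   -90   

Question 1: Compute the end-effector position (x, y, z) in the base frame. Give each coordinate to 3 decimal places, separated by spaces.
after link 1: o_1 = (0.0000, -5.0000, 2.0000)
after link 2: o_2 = (0.0000, -5.0000, 1.0000)
after link 3: o_3 = (1.5000, -7.0000, 3.5981)

1.500 -7.000 3.598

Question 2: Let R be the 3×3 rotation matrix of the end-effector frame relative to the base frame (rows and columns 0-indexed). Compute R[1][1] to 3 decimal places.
End-effector y-axis (col 1 of R) = (-0.0000,1.0000,-0.0000)
R[1][1] = 1.0000

1.000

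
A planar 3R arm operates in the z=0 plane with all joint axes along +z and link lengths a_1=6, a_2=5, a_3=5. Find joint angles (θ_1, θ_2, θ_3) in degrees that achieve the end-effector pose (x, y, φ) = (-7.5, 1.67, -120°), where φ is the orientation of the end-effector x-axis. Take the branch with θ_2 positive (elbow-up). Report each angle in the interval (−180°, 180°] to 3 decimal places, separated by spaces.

90.000 89.999 60.001

wrist centre = target − a_3·(cos φ, sin φ) = (-5.0000, 6.0001)
cos θ_2 = (61.0015−6²−5²)/(2·6·5) = 0.0000; θ_2 = 89.9985° (elbow-up)
β = atan2(6.0001,-5.0000) = 129.8050°; ψ = atan2(5.0000,6.0001) = 39.8050°
θ_1 = β − ψ = 90.0000°
θ_3 = φ − θ_1 − θ_2 = 60.0015° (wrapped to (-180°,180°])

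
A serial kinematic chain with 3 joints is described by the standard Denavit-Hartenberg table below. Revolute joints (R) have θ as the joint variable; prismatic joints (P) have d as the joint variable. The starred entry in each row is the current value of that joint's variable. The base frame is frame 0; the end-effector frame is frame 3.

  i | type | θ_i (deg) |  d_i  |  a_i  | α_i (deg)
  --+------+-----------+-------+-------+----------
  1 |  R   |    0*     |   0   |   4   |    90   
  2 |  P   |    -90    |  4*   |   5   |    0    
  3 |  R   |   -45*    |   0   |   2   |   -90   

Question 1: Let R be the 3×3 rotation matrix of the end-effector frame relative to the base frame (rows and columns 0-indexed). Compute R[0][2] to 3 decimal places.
End-effector z-axis (col 2 of R) = (0.7071,-0.0000,-0.7071)
R[0][2] = 0.7071

0.707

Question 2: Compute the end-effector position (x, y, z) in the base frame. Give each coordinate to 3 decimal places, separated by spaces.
2.586 -4.000 -6.414

after link 1: o_1 = (4.0000, 0.0000, 0.0000)
after link 2: o_2 = (4.0000, -4.0000, -5.0000)
after link 3: o_3 = (2.5858, -4.0000, -6.4142)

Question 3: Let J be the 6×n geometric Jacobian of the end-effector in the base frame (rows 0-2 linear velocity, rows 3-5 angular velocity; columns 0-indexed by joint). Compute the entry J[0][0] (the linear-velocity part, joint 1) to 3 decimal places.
4.000

axis z_0 = ẑ; lever o_n−o_0 = (2.5858,-4.0000,-6.4142)
cross product → J_v[:, 0] = (4.0000,2.5858,-0.0000)
J_ω[:, 0] = z_0
entry J[0][0] = 4.0000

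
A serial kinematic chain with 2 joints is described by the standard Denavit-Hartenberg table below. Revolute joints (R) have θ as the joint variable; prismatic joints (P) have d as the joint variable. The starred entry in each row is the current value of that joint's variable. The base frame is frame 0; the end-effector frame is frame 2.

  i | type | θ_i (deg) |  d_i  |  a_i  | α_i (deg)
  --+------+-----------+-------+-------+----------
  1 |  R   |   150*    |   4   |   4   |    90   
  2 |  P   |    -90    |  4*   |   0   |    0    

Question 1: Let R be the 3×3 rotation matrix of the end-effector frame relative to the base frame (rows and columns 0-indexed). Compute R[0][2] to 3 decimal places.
0.500

End-effector z-axis (col 2 of R) = (0.5000,0.8660,0.0000)
R[0][2] = 0.5000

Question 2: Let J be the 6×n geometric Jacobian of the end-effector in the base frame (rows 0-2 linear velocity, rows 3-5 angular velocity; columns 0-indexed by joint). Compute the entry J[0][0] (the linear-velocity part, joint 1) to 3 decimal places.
-5.464

axis z_0 = ẑ; lever o_n−o_0 = (-1.4641,5.4641,4.0000)
cross product → J_v[:, 0] = (-5.4641,-1.4641,0.0000)
J_ω[:, 0] = z_0
entry J[0][0] = -5.4641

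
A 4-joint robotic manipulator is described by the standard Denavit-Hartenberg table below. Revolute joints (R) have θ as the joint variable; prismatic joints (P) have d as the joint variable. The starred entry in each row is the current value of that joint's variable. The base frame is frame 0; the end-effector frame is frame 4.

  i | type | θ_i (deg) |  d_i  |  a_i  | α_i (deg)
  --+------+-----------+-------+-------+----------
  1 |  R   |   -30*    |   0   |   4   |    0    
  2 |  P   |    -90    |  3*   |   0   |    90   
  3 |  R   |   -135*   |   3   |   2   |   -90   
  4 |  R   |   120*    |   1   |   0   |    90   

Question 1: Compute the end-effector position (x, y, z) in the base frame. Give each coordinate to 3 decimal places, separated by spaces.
1.220 0.112 0.879

after link 1: o_1 = (3.4641, -2.0000, 0.0000)
after link 2: o_2 = (3.4641, -2.0000, 3.0000)
after link 3: o_3 = (1.5731, 0.7247, 1.5858)
after link 4: o_4 = (1.2196, 0.1124, 0.8787)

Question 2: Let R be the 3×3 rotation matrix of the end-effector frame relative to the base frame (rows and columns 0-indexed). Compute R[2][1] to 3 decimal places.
-0.707

End-effector y-axis (col 1 of R) = (-0.3536,-0.6124,-0.7071)
R[2][1] = -0.7071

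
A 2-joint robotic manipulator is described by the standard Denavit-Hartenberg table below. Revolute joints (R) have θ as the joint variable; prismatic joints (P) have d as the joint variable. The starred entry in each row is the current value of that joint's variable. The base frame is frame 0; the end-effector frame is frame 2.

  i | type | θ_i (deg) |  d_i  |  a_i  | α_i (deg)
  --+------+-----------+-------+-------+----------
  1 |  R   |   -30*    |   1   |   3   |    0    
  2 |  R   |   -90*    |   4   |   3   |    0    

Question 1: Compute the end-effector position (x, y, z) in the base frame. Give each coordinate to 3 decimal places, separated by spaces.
1.098 -4.098 5.000

after link 1: o_1 = (2.5981, -1.5000, 1.0000)
after link 2: o_2 = (1.0981, -4.0981, 5.0000)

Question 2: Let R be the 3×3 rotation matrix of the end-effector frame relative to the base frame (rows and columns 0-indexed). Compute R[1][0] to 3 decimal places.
End-effector x-axis (col 0 of R) = (-0.5000,-0.8660,0.0000)
R[1][0] = -0.8660

-0.866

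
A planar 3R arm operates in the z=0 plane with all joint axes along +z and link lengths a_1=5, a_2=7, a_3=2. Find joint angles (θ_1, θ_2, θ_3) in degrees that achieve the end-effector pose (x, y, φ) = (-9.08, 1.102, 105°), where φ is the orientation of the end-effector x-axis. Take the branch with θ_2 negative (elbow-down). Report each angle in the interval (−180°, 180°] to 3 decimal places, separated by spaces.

wrist centre = target − a_3·(cos φ, sin φ) = (-8.5624, -0.8299)
cos θ_2 = (74.0027−5²−7²)/(2·5·7) = 0.0000; θ_2 = -89.9978° (elbow-down)
β = atan2(-0.8299,-8.5624) = -174.4643°; ψ = atan2(-7.0000,5.0003) = -54.4609°
θ_1 = β − ψ = -120.0034°
θ_3 = φ − θ_1 − θ_2 = -44.9988° (wrapped to (-180°,180°])

-120.003 -89.998 -44.999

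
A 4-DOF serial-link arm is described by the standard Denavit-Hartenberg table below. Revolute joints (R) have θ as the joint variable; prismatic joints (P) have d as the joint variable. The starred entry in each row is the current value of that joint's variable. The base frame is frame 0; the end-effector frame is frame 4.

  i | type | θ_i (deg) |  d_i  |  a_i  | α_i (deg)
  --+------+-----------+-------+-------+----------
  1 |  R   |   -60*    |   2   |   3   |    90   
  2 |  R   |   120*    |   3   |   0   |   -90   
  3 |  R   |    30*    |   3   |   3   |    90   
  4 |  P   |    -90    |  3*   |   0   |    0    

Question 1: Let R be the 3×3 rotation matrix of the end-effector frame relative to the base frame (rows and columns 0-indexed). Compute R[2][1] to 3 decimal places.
End-effector y-axis (col 1 of R) = (0.2165,0.6250,0.7500)
R[2][1] = 0.7500

0.750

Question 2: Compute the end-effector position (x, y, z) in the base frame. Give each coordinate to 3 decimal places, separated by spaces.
-4.373 -0.623 4.049

after link 1: o_1 = (1.5000, -2.5981, 2.0000)
after link 2: o_2 = (-1.0981, -4.0981, 2.0000)
after link 3: o_3 = (-1.7476, 0.0269, 2.7500)
after link 4: o_4 = (-4.3726, -0.6226, 4.0490)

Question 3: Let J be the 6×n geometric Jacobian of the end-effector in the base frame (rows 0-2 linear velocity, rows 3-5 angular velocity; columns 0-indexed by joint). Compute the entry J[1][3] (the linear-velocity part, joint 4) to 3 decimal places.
prismatic axis z_3 = (-0.8750,-0.2165,0.4330)
J_v[:, 3] = z_3; J_ω[:, 3] = (0,0,0)
entry J[1][3] = -0.2165

-0.217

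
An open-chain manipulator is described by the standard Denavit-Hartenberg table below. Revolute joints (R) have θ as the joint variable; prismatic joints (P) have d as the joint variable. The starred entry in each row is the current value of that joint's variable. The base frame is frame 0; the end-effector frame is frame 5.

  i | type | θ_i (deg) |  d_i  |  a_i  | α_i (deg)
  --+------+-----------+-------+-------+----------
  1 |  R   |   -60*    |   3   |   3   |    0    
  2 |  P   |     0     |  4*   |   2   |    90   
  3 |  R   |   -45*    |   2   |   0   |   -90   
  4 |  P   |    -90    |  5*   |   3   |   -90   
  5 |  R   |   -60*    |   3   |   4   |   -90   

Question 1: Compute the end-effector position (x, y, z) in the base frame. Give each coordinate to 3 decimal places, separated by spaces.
0.491 -14.850 10.864

after link 1: o_1 = (1.5000, -2.5981, 3.0000)
after link 2: o_2 = (2.5000, -4.3301, 7.0000)
after link 3: o_3 = (0.7679, -5.3301, 7.0000)
after link 4: o_4 = (-0.0624, -9.8920, 10.5355)
after link 5: o_5 = (0.4910, -14.8504, 10.8637)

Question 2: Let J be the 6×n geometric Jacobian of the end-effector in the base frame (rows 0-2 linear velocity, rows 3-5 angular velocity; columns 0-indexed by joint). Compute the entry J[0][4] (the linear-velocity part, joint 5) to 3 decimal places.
-3.707

axis z_4 = (0.3536,-0.6124,-0.7071); lever o_n−o_4 = (0.5534,-4.9584,0.3282)
cross product → J_v[:, 4] = (-3.7071,-0.5073,-1.4142)
J_ω[:, 4] = z_4
entry J[0][4] = -3.7071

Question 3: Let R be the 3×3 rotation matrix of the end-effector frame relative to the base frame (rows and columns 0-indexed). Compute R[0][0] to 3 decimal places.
-0.127

End-effector x-axis (col 0 of R) = (-0.1268,-0.7803,0.6124)
R[0][0] = -0.1268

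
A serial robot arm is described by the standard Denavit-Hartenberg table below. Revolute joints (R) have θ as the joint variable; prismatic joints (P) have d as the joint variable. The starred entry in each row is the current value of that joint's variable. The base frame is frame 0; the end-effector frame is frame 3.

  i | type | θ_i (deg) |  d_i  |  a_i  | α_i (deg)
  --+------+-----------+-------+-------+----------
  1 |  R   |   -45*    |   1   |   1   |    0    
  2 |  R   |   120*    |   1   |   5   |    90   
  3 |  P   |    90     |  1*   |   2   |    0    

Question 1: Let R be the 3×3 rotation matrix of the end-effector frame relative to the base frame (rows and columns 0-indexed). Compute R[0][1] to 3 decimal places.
End-effector y-axis (col 1 of R) = (-0.2588,-0.9659,0.0000)
R[0][1] = -0.2588

-0.259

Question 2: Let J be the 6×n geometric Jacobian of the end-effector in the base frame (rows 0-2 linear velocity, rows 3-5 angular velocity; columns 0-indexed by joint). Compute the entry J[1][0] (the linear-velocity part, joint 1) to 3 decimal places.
axis z_0 = ẑ; lever o_n−o_0 = (2.9671,3.8637,4.0000)
cross product → J_v[:, 0] = (-3.8637,2.9671,0.0000)
J_ω[:, 0] = z_0
entry J[1][0] = 2.9671

2.967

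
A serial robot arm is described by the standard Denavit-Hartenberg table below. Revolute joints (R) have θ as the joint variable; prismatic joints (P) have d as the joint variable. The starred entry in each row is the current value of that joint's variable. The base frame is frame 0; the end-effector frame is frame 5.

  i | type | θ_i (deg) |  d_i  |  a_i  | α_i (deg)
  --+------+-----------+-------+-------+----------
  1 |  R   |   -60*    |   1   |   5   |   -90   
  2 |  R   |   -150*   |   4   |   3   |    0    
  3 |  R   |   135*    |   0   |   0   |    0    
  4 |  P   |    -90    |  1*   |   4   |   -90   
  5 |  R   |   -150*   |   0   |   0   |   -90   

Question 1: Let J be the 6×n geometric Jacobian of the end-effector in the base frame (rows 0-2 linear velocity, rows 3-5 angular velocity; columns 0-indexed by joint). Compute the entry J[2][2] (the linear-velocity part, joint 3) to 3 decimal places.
axis z_2 = (0.8660,0.5000,0.0000); lever o_n−o_2 = (0.3484,1.3966,3.8637)
cross product → J_v[:, 2] = (1.9319,-3.3461,1.0353)
J_ω[:, 2] = z_2
entry J[2][2] = 1.0353

1.035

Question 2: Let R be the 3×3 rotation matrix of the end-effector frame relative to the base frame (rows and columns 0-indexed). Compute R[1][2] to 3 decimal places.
End-effector z-axis (col 2 of R) = (0.6853,0.5451,0.4830)
R[1][2] = 0.5451

0.545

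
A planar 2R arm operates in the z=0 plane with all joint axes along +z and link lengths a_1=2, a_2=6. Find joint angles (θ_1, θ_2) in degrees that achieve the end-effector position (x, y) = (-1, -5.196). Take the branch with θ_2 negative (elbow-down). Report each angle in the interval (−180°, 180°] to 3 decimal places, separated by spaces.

0.004 -120.004

cos θ_2 = (27.9984−2²−6²)/(2·2·6) = -0.5001; θ_2 = -120.0044° (elbow-down)
β = atan2(-5.1960,-1.0000) = -100.8937°; ψ = atan2(-5.1959,-1.0004) = -100.8981°
θ_1 = β − ψ = 0.0044°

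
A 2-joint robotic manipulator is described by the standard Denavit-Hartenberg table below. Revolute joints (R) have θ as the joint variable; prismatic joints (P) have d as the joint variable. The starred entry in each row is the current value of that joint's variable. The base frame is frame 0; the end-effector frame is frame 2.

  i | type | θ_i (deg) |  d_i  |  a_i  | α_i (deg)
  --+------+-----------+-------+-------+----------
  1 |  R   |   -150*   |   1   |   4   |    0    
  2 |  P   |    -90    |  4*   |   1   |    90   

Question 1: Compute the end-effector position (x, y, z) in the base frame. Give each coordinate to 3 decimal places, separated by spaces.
after link 1: o_1 = (-3.4641, -2.0000, 1.0000)
after link 2: o_2 = (-3.9641, -1.1340, 5.0000)

-3.964 -1.134 5.000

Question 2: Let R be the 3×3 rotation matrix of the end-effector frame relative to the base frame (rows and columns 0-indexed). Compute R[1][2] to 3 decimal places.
0.500

End-effector z-axis (col 2 of R) = (0.8660,0.5000,0.0000)
R[1][2] = 0.5000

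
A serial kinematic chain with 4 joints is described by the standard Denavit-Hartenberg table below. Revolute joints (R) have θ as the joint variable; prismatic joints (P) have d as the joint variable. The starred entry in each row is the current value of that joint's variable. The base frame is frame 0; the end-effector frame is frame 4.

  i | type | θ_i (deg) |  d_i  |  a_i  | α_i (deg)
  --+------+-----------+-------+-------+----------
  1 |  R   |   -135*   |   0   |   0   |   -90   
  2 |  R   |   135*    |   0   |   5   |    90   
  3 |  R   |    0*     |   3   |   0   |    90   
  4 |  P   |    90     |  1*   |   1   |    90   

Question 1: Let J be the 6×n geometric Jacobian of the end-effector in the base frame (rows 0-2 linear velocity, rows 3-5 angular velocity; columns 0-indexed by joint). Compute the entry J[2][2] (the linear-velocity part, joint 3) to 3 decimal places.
-0.707

axis z_2 = (-0.5000,-0.5000,-0.7071); lever o_n−o_2 = (-2.7071,-1.2929,-2.8284)
cross product → J_v[:, 2] = (0.5000,0.5000,-0.7071)
J_ω[:, 2] = z_2
entry J[2][2] = -0.7071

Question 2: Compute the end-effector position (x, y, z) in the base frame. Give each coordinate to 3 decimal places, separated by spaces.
after link 1: o_1 = (0.0000, 0.0000, 0.0000)
after link 2: o_2 = (2.5000, 2.5000, -3.5355)
after link 3: o_3 = (1.0000, 1.0000, -5.6569)
after link 4: o_4 = (-0.2071, 1.2071, -6.3640)

-0.207 1.207 -6.364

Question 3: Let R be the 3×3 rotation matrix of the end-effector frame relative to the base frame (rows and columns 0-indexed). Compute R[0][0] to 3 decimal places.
-0.500

End-effector x-axis (col 0 of R) = (-0.5000,-0.5000,-0.7071)
R[0][0] = -0.5000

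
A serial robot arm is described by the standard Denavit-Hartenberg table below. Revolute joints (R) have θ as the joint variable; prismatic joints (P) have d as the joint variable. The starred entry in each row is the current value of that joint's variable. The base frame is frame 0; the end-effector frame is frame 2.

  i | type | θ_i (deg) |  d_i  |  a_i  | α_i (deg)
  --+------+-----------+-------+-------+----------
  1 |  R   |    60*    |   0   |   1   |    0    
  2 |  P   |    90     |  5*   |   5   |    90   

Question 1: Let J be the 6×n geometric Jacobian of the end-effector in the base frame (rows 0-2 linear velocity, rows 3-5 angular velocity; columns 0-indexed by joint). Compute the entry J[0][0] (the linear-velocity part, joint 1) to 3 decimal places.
-3.366

axis z_0 = ẑ; lever o_n−o_0 = (-3.8301,3.3660,5.0000)
cross product → J_v[:, 0] = (-3.3660,-3.8301,0.0000)
J_ω[:, 0] = z_0
entry J[0][0] = -3.3660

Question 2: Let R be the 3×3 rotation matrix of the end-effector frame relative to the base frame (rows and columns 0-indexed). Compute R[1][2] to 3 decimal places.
End-effector z-axis (col 2 of R) = (0.5000,0.8660,0.0000)
R[1][2] = 0.8660

0.866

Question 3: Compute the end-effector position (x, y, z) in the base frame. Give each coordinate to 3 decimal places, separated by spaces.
-3.830 3.366 5.000

after link 1: o_1 = (0.5000, 0.8660, 0.0000)
after link 2: o_2 = (-3.8301, 3.3660, 5.0000)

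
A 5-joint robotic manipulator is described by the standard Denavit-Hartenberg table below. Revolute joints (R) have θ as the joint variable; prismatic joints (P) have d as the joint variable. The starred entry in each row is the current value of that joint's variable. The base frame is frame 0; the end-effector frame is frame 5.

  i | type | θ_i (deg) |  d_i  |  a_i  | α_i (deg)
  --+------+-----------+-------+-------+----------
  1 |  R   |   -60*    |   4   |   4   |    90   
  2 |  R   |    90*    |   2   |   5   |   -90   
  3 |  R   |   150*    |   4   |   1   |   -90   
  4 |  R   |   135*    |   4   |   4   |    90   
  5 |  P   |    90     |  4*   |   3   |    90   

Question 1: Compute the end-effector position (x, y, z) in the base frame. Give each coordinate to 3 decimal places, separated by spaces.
after link 1: o_1 = (2.0000, -3.4641, 4.0000)
after link 2: o_2 = (0.2679, -4.4641, 9.0000)
after link 3: o_3 = (-1.2990, -0.7500, 8.1340)
after link 4: o_4 = (-4.1096, -5.6386, 8.5835)
after link 5: o_5 = (-3.7206, -8.6801, 4.6340)

-3.721 -8.680 4.634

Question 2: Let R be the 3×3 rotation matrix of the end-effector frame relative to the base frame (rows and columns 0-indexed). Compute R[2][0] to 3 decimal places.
-0.500

End-effector x-axis (col 0 of R) = (-0.7500,-0.4330,-0.5000)
R[2][0] = -0.5000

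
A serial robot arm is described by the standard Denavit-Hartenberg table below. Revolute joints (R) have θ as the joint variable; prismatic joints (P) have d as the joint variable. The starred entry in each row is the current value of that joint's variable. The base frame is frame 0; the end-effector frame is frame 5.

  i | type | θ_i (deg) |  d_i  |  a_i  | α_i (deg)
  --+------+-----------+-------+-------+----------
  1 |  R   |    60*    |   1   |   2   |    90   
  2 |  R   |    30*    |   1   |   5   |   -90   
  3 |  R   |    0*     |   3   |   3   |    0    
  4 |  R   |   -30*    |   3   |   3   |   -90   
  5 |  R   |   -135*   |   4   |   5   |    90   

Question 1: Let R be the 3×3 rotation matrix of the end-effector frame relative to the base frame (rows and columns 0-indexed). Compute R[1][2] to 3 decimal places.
End-effector z-axis (col 2 of R) = (-0.3946,0.0237,-0.9186)
R[1][2] = 0.0237

0.024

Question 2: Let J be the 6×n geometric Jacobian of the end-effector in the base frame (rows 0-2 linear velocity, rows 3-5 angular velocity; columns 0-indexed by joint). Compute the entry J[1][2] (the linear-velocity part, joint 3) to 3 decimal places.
axis z_2 = (-0.2500,-0.4330,0.8660); lever o_n−o_2 = (-3.6515,1.1391,10.5261)
cross product → J_v[:, 2] = (-5.5444,-0.5308,-1.8659)
J_ω[:, 2] = z_2
entry J[1][2] = -0.5308

-0.531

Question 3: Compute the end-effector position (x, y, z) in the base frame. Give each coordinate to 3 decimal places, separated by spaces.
0.380 6.121 14.026

after link 1: o_1 = (1.0000, 1.7321, 1.0000)
after link 2: o_2 = (4.0311, 4.9821, 3.5000)
after link 3: o_3 = (4.5801, 5.9330, 7.5981)
after link 4: o_4 = (6.2542, 5.8325, 11.4952)
after link 5: o_5 = (0.3796, 6.1211, 14.0261)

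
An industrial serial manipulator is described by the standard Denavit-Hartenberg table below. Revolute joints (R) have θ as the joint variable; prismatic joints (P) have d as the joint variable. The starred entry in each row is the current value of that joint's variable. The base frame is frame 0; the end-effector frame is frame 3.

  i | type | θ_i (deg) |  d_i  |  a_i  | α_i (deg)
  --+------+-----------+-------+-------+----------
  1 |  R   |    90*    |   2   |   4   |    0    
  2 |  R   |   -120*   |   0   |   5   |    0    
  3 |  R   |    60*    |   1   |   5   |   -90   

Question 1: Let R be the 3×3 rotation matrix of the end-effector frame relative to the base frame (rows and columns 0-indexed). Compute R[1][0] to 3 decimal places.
End-effector x-axis (col 0 of R) = (0.8660,0.5000,0.0000)
R[1][0] = 0.5000

0.500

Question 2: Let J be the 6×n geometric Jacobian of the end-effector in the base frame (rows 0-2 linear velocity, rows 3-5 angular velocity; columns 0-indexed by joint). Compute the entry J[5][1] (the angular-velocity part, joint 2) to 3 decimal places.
1.000

axis z_1 = (0.0000,0.0000,1.0000); lever o_n−o_1 = (8.6603,0.0000,1.0000)
cross product → J_v[:, 1] = (-0.0000,8.6603,0.0000)
J_ω[:, 1] = z_1
entry J[5][1] = 1.0000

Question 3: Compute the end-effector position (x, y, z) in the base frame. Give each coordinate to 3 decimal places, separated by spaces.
after link 1: o_1 = (0.0000, 4.0000, 2.0000)
after link 2: o_2 = (4.3301, 1.5000, 2.0000)
after link 3: o_3 = (8.6603, 4.0000, 3.0000)

8.660 4.000 3.000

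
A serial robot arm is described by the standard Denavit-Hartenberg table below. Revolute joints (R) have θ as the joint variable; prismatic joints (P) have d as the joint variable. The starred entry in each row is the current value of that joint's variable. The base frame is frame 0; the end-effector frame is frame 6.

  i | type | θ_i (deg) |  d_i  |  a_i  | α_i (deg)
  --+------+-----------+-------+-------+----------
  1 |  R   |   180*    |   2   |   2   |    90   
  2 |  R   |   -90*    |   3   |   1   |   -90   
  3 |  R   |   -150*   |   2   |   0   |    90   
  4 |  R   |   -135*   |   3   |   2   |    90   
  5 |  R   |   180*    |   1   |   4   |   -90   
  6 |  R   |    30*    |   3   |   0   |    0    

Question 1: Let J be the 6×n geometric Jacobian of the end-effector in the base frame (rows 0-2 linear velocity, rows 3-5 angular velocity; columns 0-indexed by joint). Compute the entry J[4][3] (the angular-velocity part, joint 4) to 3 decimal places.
axis z_3 = (-0.0000,-0.8660,0.5000); lever o_n−o_3 = (-2.1213,0.3536,0.6124)
cross product → J_v[:, 3] = (-0.7071,-1.0607,-1.8371)
J_ω[:, 3] = z_3
entry J[4][3] = -0.8660

-0.866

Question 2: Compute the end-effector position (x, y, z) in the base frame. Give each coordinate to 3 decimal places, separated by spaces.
after link 1: o_1 = (-2.0000, 0.0000, 2.0000)
after link 2: o_2 = (-2.0000, 3.0000, 1.0000)
after link 3: o_3 = (-4.0000, 3.0000, 1.0000)
after link 4: o_4 = (-2.5858, -0.3052, 1.2753)
after link 5: o_5 = (-6.1213, 0.7555, 3.1124)
after link 6: o_6 = (-6.1213, 3.3536, 1.6124)

-6.121 3.354 1.612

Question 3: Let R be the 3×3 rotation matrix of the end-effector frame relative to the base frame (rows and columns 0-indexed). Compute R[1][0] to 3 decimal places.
0.483

End-effector x-axis (col 0 of R) = (-0.2588,0.4830,0.8365)
R[1][0] = 0.4830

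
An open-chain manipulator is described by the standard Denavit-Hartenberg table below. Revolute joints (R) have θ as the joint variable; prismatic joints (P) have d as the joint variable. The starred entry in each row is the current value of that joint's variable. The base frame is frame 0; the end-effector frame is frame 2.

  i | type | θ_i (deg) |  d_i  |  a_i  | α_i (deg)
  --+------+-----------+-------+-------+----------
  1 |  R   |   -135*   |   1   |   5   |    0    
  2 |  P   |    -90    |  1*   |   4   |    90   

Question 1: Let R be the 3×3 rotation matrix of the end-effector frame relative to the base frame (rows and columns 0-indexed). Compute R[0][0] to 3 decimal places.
End-effector x-axis (col 0 of R) = (-0.7071,0.7071,0.0000)
R[0][0] = -0.7071

-0.707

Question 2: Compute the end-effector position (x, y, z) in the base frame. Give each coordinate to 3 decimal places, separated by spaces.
after link 1: o_1 = (-3.5355, -3.5355, 1.0000)
after link 2: o_2 = (-6.3640, -0.7071, 2.0000)

-6.364 -0.707 2.000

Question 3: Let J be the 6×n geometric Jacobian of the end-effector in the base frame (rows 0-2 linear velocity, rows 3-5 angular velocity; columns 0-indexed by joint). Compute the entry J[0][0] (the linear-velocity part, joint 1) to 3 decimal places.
0.707

axis z_0 = ẑ; lever o_n−o_0 = (-6.3640,-0.7071,2.0000)
cross product → J_v[:, 0] = (0.7071,-6.3640,0.0000)
J_ω[:, 0] = z_0
entry J[0][0] = 0.7071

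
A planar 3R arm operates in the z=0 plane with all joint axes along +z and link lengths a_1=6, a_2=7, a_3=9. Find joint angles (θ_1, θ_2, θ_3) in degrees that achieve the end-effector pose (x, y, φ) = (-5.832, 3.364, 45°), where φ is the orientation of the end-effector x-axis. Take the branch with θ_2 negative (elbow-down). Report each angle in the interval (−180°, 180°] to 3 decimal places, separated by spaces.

wrist centre = target − a_3·(cos φ, sin φ) = (-12.1960, -3.0000)
cos θ_2 = (157.7412−6²−7²)/(2·6·7) = 0.8660; θ_2 = -30.0067° (elbow-down)
β = atan2(-3.0000,-12.1960) = -166.1807°; ψ = atan2(-3.5007,12.0618) = -16.1844°
θ_1 = β − ψ = -149.9963°
θ_3 = φ − θ_1 − θ_2 = -134.9970° (wrapped to (-180°,180°])

-149.996 -30.007 -134.997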